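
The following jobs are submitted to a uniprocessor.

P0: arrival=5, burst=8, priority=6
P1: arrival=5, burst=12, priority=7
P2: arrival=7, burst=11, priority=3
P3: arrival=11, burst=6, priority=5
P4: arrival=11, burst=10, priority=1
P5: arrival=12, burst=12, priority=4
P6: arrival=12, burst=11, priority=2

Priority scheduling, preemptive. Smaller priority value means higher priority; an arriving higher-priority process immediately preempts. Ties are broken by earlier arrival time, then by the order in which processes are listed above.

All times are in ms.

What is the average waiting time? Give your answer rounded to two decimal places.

Gantt: | idle 0-5 | P0 5-7 | P2 7-11 | P4 11-21 | P6 21-32 | P2 32-39 | P5 39-51 | P3 51-57 | P0 57-63 | P1 63-75 |
Completion: P0=63  P1=75  P2=39  P3=57  P4=21  P5=51  P6=32
Waiting times: P0=50, P1=58, P2=21, P3=40, P4=0, P5=27, P6=9
Average waiting = (50+58+21+40+0+27+9) / 7 = 205/7 = 29.29

29.29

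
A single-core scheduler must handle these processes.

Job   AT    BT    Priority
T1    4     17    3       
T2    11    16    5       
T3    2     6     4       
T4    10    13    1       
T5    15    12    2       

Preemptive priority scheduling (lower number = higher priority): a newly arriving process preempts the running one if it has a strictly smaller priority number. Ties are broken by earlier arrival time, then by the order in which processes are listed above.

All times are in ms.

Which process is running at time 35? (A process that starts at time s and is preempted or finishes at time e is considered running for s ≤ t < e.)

T1

Schedule: | idle 0-2 | T3 2-4 | T1 4-10 | T4 10-23 | T5 23-35 | T1 35-46 | T3 46-50 | T2 50-66 |
Completion: T1=46  T2=66  T3=50  T4=23  T5=35
Turnaround (C−A): T1=42  T2=55  T3=48  T4=13  T5=20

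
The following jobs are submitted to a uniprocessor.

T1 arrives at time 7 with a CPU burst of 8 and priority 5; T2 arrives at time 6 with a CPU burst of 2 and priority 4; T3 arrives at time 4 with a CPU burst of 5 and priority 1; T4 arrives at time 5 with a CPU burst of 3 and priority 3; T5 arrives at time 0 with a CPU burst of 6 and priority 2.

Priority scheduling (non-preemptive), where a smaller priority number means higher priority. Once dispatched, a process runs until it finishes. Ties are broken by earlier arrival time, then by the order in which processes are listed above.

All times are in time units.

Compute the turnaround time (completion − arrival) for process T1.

17

Gantt: | T5 0-6 | T3 6-11 | T4 11-14 | T2 14-16 | T1 16-24 |
Completion: T1=24  T2=16  T3=11  T4=14  T5=6
Turnaround (C−A): T1=17  T2=10  T3=7  T4=9  T5=6
Turnaround(T1) = completion − arrival = 24 − 7 = 17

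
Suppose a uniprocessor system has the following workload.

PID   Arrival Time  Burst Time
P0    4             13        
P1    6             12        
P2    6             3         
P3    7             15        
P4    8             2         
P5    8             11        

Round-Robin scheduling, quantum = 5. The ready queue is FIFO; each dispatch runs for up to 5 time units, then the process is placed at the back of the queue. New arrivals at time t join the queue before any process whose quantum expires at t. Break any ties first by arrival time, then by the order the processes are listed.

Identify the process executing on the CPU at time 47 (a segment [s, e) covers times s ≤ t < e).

P5

Timeline: | idle 0-4 | P0 4-9 | P1 9-14 | P2 14-17 | P3 17-22 | P4 22-24 | P5 24-29 | P0 29-34 | P1 34-39 | P3 39-44 | P5 44-49 | P0 49-52 | P1 52-54 | P3 54-59 | P5 59-60 |
Completion: P0=52  P1=54  P2=17  P3=59  P4=24  P5=60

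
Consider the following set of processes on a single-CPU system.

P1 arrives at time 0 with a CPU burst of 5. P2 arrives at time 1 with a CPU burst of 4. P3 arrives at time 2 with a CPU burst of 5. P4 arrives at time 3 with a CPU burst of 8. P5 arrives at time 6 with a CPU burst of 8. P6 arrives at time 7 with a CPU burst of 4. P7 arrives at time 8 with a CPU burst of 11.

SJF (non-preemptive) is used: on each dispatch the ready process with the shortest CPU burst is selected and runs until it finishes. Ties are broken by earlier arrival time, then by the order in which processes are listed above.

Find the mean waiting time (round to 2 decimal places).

11.14

Timeline: | P1 0-5 | P2 5-9 | P6 9-13 | P3 13-18 | P4 18-26 | P5 26-34 | P7 34-45 |
Completion: P1=5  P2=9  P3=18  P4=26  P5=34  P6=13  P7=45
Turnaround (C−A): P1=5  P2=8  P3=16  P4=23  P5=28  P6=6  P7=37
Waiting times: P1=0, P2=4, P3=11, P4=15, P5=20, P6=2, P7=26
Average waiting = (0+4+11+15+20+2+26) / 7 = 78/7 = 11.14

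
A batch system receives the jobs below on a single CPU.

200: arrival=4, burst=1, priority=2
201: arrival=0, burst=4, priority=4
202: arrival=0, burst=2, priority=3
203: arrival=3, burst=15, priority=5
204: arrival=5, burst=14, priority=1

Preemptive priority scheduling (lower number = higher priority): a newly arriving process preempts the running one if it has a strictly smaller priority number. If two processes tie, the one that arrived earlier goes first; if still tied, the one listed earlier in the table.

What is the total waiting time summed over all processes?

35

Schedule: | 202 0-2 | 201 2-4 | 200 4-5 | 204 5-19 | 201 19-21 | 203 21-36 |
Completion: 200=5  201=21  202=2  203=36  204=19
Turnaround (C−A): 200=1  201=21  202=2  203=33  204=14
Waiting = turnaround − burst: 200=0, 201=17, 202=0, 203=18, 204=0
Total waiting = 0 + 17 + 0 + 18 + 0 = 35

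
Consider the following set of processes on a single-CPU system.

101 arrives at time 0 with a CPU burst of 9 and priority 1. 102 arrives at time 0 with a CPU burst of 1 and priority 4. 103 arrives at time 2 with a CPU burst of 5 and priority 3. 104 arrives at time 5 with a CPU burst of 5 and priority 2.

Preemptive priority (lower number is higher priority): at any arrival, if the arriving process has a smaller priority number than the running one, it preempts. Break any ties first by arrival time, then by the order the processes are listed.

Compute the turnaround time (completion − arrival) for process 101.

Schedule: | 101 0-9 | 104 9-14 | 103 14-19 | 102 19-20 |
Completion: 101=9  102=20  103=19  104=14
Turnaround(101) = completion − arrival = 9 − 0 = 9

9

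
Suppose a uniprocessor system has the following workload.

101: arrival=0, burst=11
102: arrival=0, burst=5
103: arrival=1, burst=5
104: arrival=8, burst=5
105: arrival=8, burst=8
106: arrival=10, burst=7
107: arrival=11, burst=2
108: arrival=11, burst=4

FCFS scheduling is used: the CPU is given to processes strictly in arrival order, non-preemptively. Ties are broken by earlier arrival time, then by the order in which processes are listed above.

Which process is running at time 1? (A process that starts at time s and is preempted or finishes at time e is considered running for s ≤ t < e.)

Schedule: | 101 0-11 | 102 11-16 | 103 16-21 | 104 21-26 | 105 26-34 | 106 34-41 | 107 41-43 | 108 43-47 |
Completion: 101=11  102=16  103=21  104=26  105=34  106=41  107=43  108=47
Turnaround (C−A): 101=11  102=16  103=20  104=18  105=26  106=31  107=32  108=36

101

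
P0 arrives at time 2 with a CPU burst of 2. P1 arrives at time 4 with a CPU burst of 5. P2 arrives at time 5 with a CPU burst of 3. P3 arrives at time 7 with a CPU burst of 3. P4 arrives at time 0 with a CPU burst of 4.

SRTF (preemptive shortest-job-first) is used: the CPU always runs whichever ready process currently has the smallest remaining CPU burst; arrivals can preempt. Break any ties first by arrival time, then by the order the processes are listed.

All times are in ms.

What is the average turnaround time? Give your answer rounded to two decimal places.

Timeline: | P4 0-4 | P0 4-6 | P2 6-9 | P3 9-12 | P1 12-17 |
Completion: P0=6  P1=17  P2=9  P3=12  P4=4
Turnaround (C−A): P0=4  P1=13  P2=4  P3=5  P4=4
Turnaround times: P0=4, P1=13, P2=4, P3=5, P4=4
Average turnaround = (4+13+4+5+4) / 5 = 30/5 = 6.00

6.00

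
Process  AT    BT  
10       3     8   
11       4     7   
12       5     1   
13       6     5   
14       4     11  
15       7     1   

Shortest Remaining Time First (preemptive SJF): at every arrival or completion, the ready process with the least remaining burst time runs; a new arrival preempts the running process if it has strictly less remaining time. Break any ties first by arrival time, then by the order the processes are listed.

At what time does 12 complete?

6

Schedule: | idle 0-3 | 10 3-5 | 12 5-6 | 13 6-7 | 15 7-8 | 13 8-12 | 10 12-18 | 11 18-25 | 14 25-36 |
Completion: 10=18  11=25  12=6  13=12  14=36  15=8
Turnaround (C−A): 10=15  11=21  12=1  13=6  14=32  15=1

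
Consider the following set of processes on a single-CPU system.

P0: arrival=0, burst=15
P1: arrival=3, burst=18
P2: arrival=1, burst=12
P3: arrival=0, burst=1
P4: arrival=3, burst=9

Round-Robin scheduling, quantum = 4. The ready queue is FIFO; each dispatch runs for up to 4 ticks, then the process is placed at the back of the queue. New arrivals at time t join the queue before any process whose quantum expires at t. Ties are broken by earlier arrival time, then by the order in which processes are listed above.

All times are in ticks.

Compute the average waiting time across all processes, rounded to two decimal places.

Schedule: | P0 0-4 | P3 4-5 | P2 5-9 | P1 9-13 | P4 13-17 | P0 17-21 | P2 21-25 | P1 25-29 | P4 29-33 | P0 33-37 | P2 37-41 | P1 41-45 | P4 45-46 | P0 46-49 | P1 49-55 |
Completion: P0=49  P1=55  P2=41  P3=5  P4=46
Turnaround (C−A): P0=49  P1=52  P2=40  P3=5  P4=43
Waiting times: P0=34, P1=34, P2=28, P3=4, P4=34
Average waiting = (34+34+28+4+34) / 5 = 134/5 = 26.80

26.80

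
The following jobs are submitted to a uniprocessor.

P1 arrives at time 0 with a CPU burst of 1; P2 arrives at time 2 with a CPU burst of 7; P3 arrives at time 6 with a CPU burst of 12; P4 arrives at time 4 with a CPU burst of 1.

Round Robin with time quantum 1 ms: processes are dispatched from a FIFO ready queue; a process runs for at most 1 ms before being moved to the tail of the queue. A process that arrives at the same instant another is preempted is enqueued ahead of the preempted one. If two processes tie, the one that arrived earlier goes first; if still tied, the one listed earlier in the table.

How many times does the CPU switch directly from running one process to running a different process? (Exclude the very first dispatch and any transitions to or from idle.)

11

Timeline: | P1 0-1 | idle 1-2 | P2 2-4 | P4 4-5 | P2 5-6 | P3 6-7 | P2 7-8 | P3 8-9 | P2 9-10 | P3 10-11 | P2 11-12 | P3 12-13 | P2 13-14 | P3 14-22 |
Completion: P1=1  P2=14  P3=22  P4=5
Turnaround (C−A): P1=1  P2=12  P3=16  P4=1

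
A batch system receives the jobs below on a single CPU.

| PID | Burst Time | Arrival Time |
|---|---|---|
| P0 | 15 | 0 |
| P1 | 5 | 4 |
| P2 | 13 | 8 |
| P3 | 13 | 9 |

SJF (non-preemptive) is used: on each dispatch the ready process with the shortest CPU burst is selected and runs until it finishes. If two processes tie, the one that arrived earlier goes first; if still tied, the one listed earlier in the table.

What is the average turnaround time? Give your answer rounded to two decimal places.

23.25

Schedule: | P0 0-15 | P1 15-20 | P2 20-33 | P3 33-46 |
Completion: P0=15  P1=20  P2=33  P3=46
Turnaround (C−A): P0=15  P1=16  P2=25  P3=37
Turnaround times: P0=15, P1=16, P2=25, P3=37
Average turnaround = (15+16+25+37) / 4 = 93/4 = 23.25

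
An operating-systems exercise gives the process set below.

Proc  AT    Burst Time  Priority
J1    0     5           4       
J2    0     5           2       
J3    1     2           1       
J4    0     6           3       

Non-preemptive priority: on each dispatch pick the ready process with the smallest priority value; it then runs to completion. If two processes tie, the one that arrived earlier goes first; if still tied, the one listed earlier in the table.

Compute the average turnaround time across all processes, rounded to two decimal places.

10.50

Schedule: | J2 0-5 | J3 5-7 | J4 7-13 | J1 13-18 |
Completion: J1=18  J2=5  J3=7  J4=13
Turnaround times: J1=18, J2=5, J3=6, J4=13
Average turnaround = (18+5+6+13) / 4 = 42/4 = 10.50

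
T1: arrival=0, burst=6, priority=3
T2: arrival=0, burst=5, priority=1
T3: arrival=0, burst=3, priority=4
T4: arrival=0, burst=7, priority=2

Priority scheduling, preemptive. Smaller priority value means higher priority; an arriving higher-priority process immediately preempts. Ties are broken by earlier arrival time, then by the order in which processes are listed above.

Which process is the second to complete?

T4

Gantt: | T2 0-5 | T4 5-12 | T1 12-18 | T3 18-21 |
Completion: T1=18  T2=5  T3=21  T4=12
Turnaround (C−A): T1=18  T2=5  T3=21  T4=12
Finish order: T2 → T4 → T1 → T3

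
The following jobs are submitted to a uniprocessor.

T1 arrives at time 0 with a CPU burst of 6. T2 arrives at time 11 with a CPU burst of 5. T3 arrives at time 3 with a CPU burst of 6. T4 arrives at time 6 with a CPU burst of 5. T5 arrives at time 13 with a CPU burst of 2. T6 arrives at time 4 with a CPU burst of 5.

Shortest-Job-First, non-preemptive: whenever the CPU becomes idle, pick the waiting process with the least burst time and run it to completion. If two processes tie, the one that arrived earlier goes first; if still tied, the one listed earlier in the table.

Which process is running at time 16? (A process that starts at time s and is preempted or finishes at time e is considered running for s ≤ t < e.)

T5

Timeline: | T1 0-6 | T6 6-11 | T4 11-16 | T5 16-18 | T2 18-23 | T3 23-29 |
Completion: T1=6  T2=23  T3=29  T4=16  T5=18  T6=11
Turnaround (C−A): T1=6  T2=12  T3=26  T4=10  T5=5  T6=7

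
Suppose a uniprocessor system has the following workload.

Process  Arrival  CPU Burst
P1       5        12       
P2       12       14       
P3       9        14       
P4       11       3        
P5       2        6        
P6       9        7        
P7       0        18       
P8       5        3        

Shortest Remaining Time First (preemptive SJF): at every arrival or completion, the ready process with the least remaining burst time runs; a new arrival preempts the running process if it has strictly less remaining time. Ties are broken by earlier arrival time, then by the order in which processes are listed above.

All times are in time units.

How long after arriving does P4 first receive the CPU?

0

Timeline: | P7 0-2 | P5 2-8 | P8 8-11 | P4 11-14 | P6 14-21 | P1 21-33 | P3 33-47 | P2 47-61 | P7 61-77 |
Completion: P1=33  P2=61  P3=47  P4=14  P5=8  P6=21  P7=77  P8=11
Turnaround (C−A): P1=28  P2=49  P3=38  P4=3  P5=6  P6=12  P7=77  P8=6
Response(P4) = first start − arrival = 11 − 11 = 0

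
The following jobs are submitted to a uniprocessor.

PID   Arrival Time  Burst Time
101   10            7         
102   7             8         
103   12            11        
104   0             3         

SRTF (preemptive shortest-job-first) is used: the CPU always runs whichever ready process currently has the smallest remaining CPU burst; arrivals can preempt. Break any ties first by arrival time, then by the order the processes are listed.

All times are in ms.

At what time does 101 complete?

22

Schedule: | 104 0-3 | idle 3-7 | 102 7-15 | 101 15-22 | 103 22-33 |
Completion: 101=22  102=15  103=33  104=3
Turnaround (C−A): 101=12  102=8  103=21  104=3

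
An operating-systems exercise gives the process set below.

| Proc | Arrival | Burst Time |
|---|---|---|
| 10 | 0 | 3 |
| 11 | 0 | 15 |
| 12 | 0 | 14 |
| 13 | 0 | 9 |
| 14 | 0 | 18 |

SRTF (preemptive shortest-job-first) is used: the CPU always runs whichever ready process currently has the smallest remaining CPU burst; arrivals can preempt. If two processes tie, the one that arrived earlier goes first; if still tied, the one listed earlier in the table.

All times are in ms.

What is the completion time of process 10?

3

Schedule: | 10 0-3 | 13 3-12 | 12 12-26 | 11 26-41 | 14 41-59 |
Completion: 10=3  11=41  12=26  13=12  14=59
Turnaround (C−A): 10=3  11=41  12=26  13=12  14=59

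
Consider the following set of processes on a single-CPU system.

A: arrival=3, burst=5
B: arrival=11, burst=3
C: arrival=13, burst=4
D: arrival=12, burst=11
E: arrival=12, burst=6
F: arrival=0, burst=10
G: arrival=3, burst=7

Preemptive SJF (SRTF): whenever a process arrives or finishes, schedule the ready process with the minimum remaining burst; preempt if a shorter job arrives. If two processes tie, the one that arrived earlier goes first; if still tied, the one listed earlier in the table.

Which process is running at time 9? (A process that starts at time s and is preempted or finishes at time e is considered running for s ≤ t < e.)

Timeline: | F 0-3 | A 3-8 | F 8-11 | B 11-14 | F 14-18 | C 18-22 | E 22-28 | G 28-35 | D 35-46 |
Completion: A=8  B=14  C=22  D=46  E=28  F=18  G=35
Turnaround (C−A): A=5  B=3  C=9  D=34  E=16  F=18  G=32

F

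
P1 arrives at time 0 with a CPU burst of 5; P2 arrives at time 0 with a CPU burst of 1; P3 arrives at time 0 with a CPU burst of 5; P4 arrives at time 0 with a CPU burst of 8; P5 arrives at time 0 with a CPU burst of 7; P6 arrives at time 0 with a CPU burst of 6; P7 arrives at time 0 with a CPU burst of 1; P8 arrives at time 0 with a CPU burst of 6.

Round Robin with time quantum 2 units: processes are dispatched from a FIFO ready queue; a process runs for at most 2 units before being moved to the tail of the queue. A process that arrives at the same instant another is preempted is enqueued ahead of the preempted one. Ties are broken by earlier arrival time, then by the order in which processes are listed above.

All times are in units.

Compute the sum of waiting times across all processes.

Gantt: | P1 0-2 | P2 2-3 | P3 3-5 | P4 5-7 | P5 7-9 | P6 9-11 | P7 11-12 | P8 12-14 | P1 14-16 | P3 16-18 | P4 18-20 | P5 20-22 | P6 22-24 | P8 24-26 | P1 26-27 | P3 27-28 | P4 28-30 | P5 30-32 | P6 32-34 | P8 34-36 | P4 36-38 | P5 38-39 |
Completion: P1=27  P2=3  P3=28  P4=38  P5=39  P6=34  P7=12  P8=36
Turnaround (C−A): P1=27  P2=3  P3=28  P4=38  P5=39  P6=34  P7=12  P8=36
Waiting = turnaround − burst: P1=22, P2=2, P3=23, P4=30, P5=32, P6=28, P7=11, P8=30
Total waiting = 22 + 2 + 23 + 30 + 32 + 28 + 11 + 30 = 178

178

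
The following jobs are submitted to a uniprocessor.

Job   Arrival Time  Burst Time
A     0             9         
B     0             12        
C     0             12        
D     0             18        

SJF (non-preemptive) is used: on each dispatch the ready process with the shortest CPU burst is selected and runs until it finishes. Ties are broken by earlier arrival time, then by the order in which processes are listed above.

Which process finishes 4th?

D

Gantt: | A 0-9 | B 9-21 | C 21-33 | D 33-51 |
Completion: A=9  B=21  C=33  D=51
Finish order: A → B → C → D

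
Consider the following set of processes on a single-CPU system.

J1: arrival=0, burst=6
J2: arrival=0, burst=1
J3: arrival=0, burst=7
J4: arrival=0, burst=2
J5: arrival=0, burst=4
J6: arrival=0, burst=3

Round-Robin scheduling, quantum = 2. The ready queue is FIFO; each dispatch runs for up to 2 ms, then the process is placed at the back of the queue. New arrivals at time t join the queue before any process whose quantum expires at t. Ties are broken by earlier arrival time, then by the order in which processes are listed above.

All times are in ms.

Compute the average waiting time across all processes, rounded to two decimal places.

10.83

Timeline: | J1 0-2 | J2 2-3 | J3 3-5 | J4 5-7 | J5 7-9 | J6 9-11 | J1 11-13 | J3 13-15 | J5 15-17 | J6 17-18 | J1 18-20 | J3 20-23 |
Completion: J1=20  J2=3  J3=23  J4=7  J5=17  J6=18
Turnaround (C−A): J1=20  J2=3  J3=23  J4=7  J5=17  J6=18
Waiting times: J1=14, J2=2, J3=16, J4=5, J5=13, J6=15
Average waiting = (14+2+16+5+13+15) / 6 = 65/6 = 10.83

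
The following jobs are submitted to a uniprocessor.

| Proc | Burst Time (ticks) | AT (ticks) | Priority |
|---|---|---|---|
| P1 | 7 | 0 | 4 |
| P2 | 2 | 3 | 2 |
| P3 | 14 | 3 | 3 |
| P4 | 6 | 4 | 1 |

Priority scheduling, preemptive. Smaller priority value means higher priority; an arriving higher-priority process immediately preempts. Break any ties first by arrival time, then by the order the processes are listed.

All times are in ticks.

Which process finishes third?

P3

Gantt: | P1 0-3 | P2 3-4 | P4 4-10 | P2 10-11 | P3 11-25 | P1 25-29 |
Completion: P1=29  P2=11  P3=25  P4=10
Finish order: P4 → P2 → P3 → P1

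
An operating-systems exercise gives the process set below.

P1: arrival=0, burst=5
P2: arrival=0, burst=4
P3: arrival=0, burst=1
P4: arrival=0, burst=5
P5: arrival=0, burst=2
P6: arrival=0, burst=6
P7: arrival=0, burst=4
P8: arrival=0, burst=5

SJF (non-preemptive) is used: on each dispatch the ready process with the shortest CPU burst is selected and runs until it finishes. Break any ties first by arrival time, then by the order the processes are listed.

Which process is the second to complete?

Gantt: | P3 0-1 | P5 1-3 | P2 3-7 | P7 7-11 | P1 11-16 | P4 16-21 | P8 21-26 | P6 26-32 |
Completion: P1=16  P2=7  P3=1  P4=21  P5=3  P6=32  P7=11  P8=26
Turnaround (C−A): P1=16  P2=7  P3=1  P4=21  P5=3  P6=32  P7=11  P8=26
Finish order: P3 → P5 → P2 → P7 → P1 → P4 → P8 → P6

P5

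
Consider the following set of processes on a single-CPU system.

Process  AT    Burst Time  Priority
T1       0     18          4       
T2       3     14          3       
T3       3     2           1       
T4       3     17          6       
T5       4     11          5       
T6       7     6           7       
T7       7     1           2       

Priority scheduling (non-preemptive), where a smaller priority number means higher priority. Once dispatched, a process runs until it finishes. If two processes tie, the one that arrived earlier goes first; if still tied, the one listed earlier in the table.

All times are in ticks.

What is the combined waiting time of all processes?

176

Schedule: | T1 0-18 | T3 18-20 | T7 20-21 | T2 21-35 | T5 35-46 | T4 46-63 | T6 63-69 |
Completion: T1=18  T2=35  T3=20  T4=63  T5=46  T6=69  T7=21
Turnaround (C−A): T1=18  T2=32  T3=17  T4=60  T5=42  T6=62  T7=14
Waiting = turnaround − burst: T1=0, T2=18, T3=15, T4=43, T5=31, T6=56, T7=13
Total waiting = 0 + 18 + 15 + 43 + 31 + 56 + 13 = 176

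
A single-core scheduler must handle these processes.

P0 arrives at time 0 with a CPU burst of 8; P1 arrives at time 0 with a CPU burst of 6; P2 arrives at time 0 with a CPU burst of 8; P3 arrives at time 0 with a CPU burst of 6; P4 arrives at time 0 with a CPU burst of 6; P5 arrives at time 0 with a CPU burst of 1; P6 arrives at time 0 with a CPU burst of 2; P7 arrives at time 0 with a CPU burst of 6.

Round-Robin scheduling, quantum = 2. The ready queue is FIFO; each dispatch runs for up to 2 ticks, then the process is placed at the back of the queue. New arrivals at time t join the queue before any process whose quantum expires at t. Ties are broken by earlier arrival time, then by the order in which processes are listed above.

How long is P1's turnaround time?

Gantt: | P0 0-2 | P1 2-4 | P2 4-6 | P3 6-8 | P4 8-10 | P5 10-11 | P6 11-13 | P7 13-15 | P0 15-17 | P1 17-19 | P2 19-21 | P3 21-23 | P4 23-25 | P7 25-27 | P0 27-29 | P1 29-31 | P2 31-33 | P3 33-35 | P4 35-37 | P7 37-39 | P0 39-41 | P2 41-43 |
Completion: P0=41  P1=31  P2=43  P3=35  P4=37  P5=11  P6=13  P7=39
Turnaround (C−A): P0=41  P1=31  P2=43  P3=35  P4=37  P5=11  P6=13  P7=39
Turnaround(P1) = completion − arrival = 31 − 0 = 31

31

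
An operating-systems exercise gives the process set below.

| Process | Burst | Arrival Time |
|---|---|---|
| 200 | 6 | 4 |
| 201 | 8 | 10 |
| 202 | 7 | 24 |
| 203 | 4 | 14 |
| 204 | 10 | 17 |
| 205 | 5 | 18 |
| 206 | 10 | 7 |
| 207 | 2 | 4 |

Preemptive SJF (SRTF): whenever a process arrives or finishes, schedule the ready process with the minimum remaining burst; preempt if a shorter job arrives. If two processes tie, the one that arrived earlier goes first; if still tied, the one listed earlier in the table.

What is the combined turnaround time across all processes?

Timeline: | idle 0-4 | 207 4-6 | 200 6-12 | 201 12-14 | 203 14-18 | 205 18-23 | 201 23-29 | 202 29-36 | 206 36-46 | 204 46-56 |
Completion: 200=12  201=29  202=36  203=18  204=56  205=23  206=46  207=6
Turnaround = completion − arrival: 200=8, 201=19, 202=12, 203=4, 204=39, 205=5, 206=39, 207=2
Total turnaround = 8 + 19 + 12 + 4 + 39 + 5 + 39 + 2 = 128

128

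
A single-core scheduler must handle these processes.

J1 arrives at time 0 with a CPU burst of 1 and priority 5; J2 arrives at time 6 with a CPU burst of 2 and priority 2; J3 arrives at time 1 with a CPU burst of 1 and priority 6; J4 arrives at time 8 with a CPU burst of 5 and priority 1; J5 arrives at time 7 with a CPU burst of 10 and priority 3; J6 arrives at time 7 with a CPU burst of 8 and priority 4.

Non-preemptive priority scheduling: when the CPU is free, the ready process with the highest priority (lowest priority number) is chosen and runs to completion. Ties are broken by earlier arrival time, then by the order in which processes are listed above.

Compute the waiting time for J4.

0

Gantt: | J1 0-1 | J3 1-2 | idle 2-6 | J2 6-8 | J4 8-13 | J5 13-23 | J6 23-31 |
Completion: J1=1  J2=8  J3=2  J4=13  J5=23  J6=31
Waiting(J4) = turnaround − burst = 5 − 5 = 0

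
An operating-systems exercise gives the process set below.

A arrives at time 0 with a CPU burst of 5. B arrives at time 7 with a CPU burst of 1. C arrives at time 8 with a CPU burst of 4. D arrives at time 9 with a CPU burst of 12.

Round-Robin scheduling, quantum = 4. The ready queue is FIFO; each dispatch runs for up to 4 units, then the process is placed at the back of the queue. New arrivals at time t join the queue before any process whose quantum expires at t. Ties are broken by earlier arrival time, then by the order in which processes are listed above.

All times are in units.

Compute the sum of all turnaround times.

Timeline: | A 0-5 | idle 5-7 | B 7-8 | C 8-12 | D 12-24 |
Completion: A=5  B=8  C=12  D=24
Turnaround = completion − arrival: A=5, B=1, C=4, D=15
Total turnaround = 5 + 1 + 4 + 15 = 25

25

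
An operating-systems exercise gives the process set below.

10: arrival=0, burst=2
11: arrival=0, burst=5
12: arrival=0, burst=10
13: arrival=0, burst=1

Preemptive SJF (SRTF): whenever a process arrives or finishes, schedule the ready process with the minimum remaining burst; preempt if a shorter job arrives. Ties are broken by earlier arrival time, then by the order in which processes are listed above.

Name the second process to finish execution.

10

Schedule: | 13 0-1 | 10 1-3 | 11 3-8 | 12 8-18 |
Completion: 10=3  11=8  12=18  13=1
Turnaround (C−A): 10=3  11=8  12=18  13=1
Finish order: 13 → 10 → 11 → 12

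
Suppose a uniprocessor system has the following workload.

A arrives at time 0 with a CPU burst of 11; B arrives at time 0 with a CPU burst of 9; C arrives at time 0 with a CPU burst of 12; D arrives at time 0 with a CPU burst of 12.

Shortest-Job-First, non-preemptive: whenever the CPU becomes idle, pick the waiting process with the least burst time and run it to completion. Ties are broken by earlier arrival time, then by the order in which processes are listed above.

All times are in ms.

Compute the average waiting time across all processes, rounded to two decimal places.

Schedule: | B 0-9 | A 9-20 | C 20-32 | D 32-44 |
Completion: A=20  B=9  C=32  D=44
Turnaround (C−A): A=20  B=9  C=32  D=44
Waiting times: A=9, B=0, C=20, D=32
Average waiting = (9+0+20+32) / 4 = 61/4 = 15.25

15.25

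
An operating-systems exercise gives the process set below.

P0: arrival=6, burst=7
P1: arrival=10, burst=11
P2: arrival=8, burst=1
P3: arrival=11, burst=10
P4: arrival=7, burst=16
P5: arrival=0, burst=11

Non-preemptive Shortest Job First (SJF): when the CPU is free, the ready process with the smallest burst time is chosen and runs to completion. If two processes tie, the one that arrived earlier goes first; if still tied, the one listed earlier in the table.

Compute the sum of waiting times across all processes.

69

Schedule: | P5 0-11 | P2 11-12 | P0 12-19 | P3 19-29 | P1 29-40 | P4 40-56 |
Completion: P0=19  P1=40  P2=12  P3=29  P4=56  P5=11
Turnaround (C−A): P0=13  P1=30  P2=4  P3=18  P4=49  P5=11
Waiting = turnaround − burst: P0=6, P1=19, P2=3, P3=8, P4=33, P5=0
Total waiting = 6 + 19 + 3 + 8 + 33 + 0 = 69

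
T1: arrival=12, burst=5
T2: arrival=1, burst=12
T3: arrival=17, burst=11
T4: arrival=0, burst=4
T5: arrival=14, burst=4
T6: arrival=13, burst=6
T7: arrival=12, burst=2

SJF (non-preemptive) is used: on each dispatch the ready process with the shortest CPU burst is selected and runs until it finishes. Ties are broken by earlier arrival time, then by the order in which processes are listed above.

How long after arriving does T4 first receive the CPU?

0

Gantt: | T4 0-4 | T2 4-16 | T7 16-18 | T5 18-22 | T1 22-27 | T6 27-33 | T3 33-44 |
Completion: T1=27  T2=16  T3=44  T4=4  T5=22  T6=33  T7=18
Response(T4) = first start − arrival = 0 − 0 = 0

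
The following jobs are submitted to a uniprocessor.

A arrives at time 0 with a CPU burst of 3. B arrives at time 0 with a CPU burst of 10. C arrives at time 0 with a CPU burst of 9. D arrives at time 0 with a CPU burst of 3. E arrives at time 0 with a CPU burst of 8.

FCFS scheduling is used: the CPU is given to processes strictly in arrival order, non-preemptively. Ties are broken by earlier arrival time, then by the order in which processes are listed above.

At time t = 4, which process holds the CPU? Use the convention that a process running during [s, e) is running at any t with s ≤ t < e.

Schedule: | A 0-3 | B 3-13 | C 13-22 | D 22-25 | E 25-33 |
Completion: A=3  B=13  C=22  D=25  E=33
Turnaround (C−A): A=3  B=13  C=22  D=25  E=33

B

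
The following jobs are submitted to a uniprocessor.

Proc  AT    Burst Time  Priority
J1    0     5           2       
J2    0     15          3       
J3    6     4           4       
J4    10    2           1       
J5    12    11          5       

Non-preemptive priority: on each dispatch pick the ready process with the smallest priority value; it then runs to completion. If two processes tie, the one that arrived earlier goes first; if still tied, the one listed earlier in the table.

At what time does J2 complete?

20

Schedule: | J1 0-5 | J2 5-20 | J4 20-22 | J3 22-26 | J5 26-37 |
Completion: J1=5  J2=20  J3=26  J4=22  J5=37
Turnaround (C−A): J1=5  J2=20  J3=20  J4=12  J5=25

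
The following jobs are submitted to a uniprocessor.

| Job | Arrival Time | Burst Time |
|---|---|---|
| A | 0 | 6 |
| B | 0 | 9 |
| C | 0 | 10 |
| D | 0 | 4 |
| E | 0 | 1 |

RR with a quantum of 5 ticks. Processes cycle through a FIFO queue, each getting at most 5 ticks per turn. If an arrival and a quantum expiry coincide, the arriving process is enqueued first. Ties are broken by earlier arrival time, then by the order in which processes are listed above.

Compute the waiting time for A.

15

Gantt: | A 0-5 | B 5-10 | C 10-15 | D 15-19 | E 19-20 | A 20-21 | B 21-25 | C 25-30 |
Completion: A=21  B=25  C=30  D=19  E=20
Turnaround (C−A): A=21  B=25  C=30  D=19  E=20
Waiting(A) = turnaround − burst = 21 − 6 = 15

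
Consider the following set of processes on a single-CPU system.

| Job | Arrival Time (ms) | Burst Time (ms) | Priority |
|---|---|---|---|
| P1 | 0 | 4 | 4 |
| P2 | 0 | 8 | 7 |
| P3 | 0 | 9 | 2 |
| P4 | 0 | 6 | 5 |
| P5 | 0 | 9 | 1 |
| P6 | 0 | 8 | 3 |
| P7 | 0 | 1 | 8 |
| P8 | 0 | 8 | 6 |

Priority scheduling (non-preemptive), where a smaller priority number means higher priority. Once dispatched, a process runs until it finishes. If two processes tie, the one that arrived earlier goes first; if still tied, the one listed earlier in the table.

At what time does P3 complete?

Schedule: | P5 0-9 | P3 9-18 | P6 18-26 | P1 26-30 | P4 30-36 | P8 36-44 | P2 44-52 | P7 52-53 |
Completion: P1=30  P2=52  P3=18  P4=36  P5=9  P6=26  P7=53  P8=44
Turnaround (C−A): P1=30  P2=52  P3=18  P4=36  P5=9  P6=26  P7=53  P8=44

18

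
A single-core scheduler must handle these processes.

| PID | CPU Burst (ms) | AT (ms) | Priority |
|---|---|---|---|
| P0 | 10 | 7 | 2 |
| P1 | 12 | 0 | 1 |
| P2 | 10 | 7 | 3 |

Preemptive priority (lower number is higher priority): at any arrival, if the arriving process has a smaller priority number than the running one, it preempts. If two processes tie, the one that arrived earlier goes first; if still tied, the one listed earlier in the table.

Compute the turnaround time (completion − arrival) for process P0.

Timeline: | P1 0-12 | P0 12-22 | P2 22-32 |
Completion: P0=22  P1=12  P2=32
Turnaround (C−A): P0=15  P1=12  P2=25
Turnaround(P0) = completion − arrival = 22 − 7 = 15

15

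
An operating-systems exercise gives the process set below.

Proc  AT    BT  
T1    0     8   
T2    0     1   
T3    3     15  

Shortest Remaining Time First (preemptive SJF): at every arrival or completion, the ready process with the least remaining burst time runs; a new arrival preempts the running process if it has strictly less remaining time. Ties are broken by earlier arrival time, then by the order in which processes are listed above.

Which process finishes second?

Schedule: | T2 0-1 | T1 1-9 | T3 9-24 |
Completion: T1=9  T2=1  T3=24
Finish order: T2 → T1 → T3

T1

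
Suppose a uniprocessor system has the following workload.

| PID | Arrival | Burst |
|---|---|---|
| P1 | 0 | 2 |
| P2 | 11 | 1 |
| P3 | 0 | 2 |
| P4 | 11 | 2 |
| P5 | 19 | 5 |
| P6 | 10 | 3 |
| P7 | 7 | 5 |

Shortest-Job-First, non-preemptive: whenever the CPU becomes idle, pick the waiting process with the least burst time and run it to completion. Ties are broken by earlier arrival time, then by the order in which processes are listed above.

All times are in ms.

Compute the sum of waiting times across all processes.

10

Schedule: | P1 0-2 | P3 2-4 | idle 4-7 | P7 7-12 | P2 12-13 | P4 13-15 | P6 15-18 | idle 18-19 | P5 19-24 |
Completion: P1=2  P2=13  P3=4  P4=15  P5=24  P6=18  P7=12
Waiting = turnaround − burst: P1=0, P2=1, P3=2, P4=2, P5=0, P6=5, P7=0
Total waiting = 0 + 1 + 2 + 2 + 0 + 5 + 0 = 10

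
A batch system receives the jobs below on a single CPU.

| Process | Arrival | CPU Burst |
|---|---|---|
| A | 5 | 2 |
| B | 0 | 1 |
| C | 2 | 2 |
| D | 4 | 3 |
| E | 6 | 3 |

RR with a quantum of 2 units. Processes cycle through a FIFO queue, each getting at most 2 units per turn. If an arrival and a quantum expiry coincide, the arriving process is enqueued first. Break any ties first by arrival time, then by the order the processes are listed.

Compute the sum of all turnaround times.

Schedule: | B 0-1 | idle 1-2 | C 2-4 | D 4-6 | A 6-8 | E 8-10 | D 10-11 | E 11-12 |
Completion: A=8  B=1  C=4  D=11  E=12
Turnaround = completion − arrival: A=3, B=1, C=2, D=7, E=6
Total turnaround = 3 + 1 + 2 + 7 + 6 = 19

19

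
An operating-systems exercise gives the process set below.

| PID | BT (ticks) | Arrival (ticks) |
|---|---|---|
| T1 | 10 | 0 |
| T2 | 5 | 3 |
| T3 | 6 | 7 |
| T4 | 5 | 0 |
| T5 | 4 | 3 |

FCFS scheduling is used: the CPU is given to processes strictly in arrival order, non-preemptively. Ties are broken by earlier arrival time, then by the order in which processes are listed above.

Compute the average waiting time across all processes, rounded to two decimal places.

Timeline: | T1 0-10 | T4 10-15 | T2 15-20 | T5 20-24 | T3 24-30 |
Completion: T1=10  T2=20  T3=30  T4=15  T5=24
Turnaround (C−A): T1=10  T2=17  T3=23  T4=15  T5=21
Waiting times: T1=0, T2=12, T3=17, T4=10, T5=17
Average waiting = (0+12+17+10+17) / 5 = 56/5 = 11.20

11.20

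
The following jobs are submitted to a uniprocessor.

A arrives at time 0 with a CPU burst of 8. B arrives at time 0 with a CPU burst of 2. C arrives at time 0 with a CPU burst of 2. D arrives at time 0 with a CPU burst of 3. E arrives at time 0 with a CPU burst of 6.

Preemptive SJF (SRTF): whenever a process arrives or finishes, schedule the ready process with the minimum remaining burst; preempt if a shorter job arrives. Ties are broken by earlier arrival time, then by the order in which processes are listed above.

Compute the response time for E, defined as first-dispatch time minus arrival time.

7

Schedule: | B 0-2 | C 2-4 | D 4-7 | E 7-13 | A 13-21 |
Completion: A=21  B=2  C=4  D=7  E=13
Turnaround (C−A): A=21  B=2  C=4  D=7  E=13
Response(E) = first start − arrival = 7 − 0 = 7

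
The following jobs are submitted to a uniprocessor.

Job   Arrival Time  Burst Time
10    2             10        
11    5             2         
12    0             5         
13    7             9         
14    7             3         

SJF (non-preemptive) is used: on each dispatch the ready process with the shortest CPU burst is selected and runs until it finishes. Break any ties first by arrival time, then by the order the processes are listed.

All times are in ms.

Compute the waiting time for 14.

0

Schedule: | 12 0-5 | 11 5-7 | 14 7-10 | 13 10-19 | 10 19-29 |
Completion: 10=29  11=7  12=5  13=19  14=10
Turnaround (C−A): 10=27  11=2  12=5  13=12  14=3
Waiting(14) = turnaround − burst = 3 − 3 = 0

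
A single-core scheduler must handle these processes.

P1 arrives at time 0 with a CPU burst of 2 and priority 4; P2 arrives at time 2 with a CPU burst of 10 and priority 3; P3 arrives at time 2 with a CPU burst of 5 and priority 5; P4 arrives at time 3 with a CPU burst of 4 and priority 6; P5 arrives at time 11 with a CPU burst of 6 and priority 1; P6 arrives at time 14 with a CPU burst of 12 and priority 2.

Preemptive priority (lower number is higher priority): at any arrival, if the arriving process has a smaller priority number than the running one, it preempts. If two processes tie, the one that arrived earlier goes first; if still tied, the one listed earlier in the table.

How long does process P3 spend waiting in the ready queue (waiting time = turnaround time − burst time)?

Timeline: | P1 0-2 | P2 2-11 | P5 11-17 | P6 17-29 | P2 29-30 | P3 30-35 | P4 35-39 |
Completion: P1=2  P2=30  P3=35  P4=39  P5=17  P6=29
Turnaround (C−A): P1=2  P2=28  P3=33  P4=36  P5=6  P6=15
Waiting(P3) = turnaround − burst = 33 − 5 = 28

28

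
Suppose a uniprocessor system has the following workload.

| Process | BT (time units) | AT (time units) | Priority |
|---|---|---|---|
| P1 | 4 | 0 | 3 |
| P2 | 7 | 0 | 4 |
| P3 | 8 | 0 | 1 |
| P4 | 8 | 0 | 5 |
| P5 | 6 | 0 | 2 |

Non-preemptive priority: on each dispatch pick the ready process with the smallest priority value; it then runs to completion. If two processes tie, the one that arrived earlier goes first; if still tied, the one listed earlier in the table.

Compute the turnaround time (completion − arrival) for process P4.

33

Timeline: | P3 0-8 | P5 8-14 | P1 14-18 | P2 18-25 | P4 25-33 |
Completion: P1=18  P2=25  P3=8  P4=33  P5=14
Turnaround(P4) = completion − arrival = 33 − 0 = 33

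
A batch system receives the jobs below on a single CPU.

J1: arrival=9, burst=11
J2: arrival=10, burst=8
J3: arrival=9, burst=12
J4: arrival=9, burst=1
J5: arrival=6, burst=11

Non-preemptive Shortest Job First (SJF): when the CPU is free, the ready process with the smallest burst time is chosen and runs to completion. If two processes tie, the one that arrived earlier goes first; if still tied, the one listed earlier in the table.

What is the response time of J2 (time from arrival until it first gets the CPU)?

8

Schedule: | idle 0-6 | J5 6-17 | J4 17-18 | J2 18-26 | J1 26-37 | J3 37-49 |
Completion: J1=37  J2=26  J3=49  J4=18  J5=17
Turnaround (C−A): J1=28  J2=16  J3=40  J4=9  J5=11
Response(J2) = first start − arrival = 18 − 10 = 8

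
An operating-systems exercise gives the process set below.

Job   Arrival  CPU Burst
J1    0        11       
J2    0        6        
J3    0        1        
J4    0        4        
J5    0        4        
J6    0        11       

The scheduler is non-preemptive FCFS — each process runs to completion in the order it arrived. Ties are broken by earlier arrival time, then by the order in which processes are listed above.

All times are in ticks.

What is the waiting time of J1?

Timeline: | J1 0-11 | J2 11-17 | J3 17-18 | J4 18-22 | J5 22-26 | J6 26-37 |
Completion: J1=11  J2=17  J3=18  J4=22  J5=26  J6=37
Waiting(J1) = turnaround − burst = 11 − 11 = 0

0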